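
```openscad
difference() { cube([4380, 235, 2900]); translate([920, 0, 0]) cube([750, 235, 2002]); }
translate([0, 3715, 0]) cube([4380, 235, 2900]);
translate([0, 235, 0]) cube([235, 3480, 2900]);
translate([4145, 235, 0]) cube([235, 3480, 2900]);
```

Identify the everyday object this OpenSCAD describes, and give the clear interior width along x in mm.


A single room. The interior width is 3910 mm.

Four walls enclosing a rectangle with a door in the front wall — a room. Outside width 4380 minus two 235 mm walls gives 3910 mm.


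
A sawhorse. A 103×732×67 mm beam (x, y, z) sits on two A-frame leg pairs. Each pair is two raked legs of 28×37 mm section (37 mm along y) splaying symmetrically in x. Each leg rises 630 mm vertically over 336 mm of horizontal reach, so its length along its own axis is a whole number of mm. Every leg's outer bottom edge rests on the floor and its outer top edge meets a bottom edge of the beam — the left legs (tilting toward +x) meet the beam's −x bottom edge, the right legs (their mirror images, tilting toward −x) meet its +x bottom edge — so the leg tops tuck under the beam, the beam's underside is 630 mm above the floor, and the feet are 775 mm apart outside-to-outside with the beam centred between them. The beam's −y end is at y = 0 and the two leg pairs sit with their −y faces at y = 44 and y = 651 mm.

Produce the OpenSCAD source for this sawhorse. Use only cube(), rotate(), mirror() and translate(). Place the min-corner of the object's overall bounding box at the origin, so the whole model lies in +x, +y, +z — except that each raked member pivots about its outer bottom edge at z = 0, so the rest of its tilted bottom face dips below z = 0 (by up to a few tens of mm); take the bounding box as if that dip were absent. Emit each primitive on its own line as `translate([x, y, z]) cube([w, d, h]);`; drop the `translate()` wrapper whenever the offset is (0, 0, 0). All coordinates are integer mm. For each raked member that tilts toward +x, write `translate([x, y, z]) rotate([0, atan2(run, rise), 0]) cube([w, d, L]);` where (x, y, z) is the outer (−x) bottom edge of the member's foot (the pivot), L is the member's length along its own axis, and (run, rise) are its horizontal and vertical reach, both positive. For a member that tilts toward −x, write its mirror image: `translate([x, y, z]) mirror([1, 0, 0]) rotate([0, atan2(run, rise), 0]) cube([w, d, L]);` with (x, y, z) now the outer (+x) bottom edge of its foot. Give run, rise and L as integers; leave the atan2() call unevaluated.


translate([336, 0, 630]) cube([103, 732, 67]);
translate([0, 44, 0]) rotate([0, atan2(336, 630), 0]) cube([28, 37, 714]);
translate([775, 44, 0]) mirror([1, 0, 0]) rotate([0, atan2(336, 630), 0]) cube([28, 37, 714]);
translate([0, 651, 0]) rotate([0, atan2(336, 630), 0]) cube([28, 37, 714]);
translate([775, 651, 0]) mirror([1, 0, 0]) rotate([0, atan2(336, 630), 0]) cube([28, 37, 714]);


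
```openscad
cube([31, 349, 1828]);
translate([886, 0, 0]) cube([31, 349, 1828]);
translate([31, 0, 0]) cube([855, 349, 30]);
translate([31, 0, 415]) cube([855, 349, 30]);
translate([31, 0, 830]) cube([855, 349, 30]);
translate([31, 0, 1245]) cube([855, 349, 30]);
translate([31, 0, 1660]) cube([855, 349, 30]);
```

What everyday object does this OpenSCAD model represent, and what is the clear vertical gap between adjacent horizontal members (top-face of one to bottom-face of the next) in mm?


A bookshelf. The clear shelf gap is 385 mm.

Two tall side panels with 5 horizontal boards between them — a bookshelf. The first two shelf undersides are at z = 0 and z = 415; with shelf thickness 30, the clear gap is 415 − 0 − 30 = 385 mm.


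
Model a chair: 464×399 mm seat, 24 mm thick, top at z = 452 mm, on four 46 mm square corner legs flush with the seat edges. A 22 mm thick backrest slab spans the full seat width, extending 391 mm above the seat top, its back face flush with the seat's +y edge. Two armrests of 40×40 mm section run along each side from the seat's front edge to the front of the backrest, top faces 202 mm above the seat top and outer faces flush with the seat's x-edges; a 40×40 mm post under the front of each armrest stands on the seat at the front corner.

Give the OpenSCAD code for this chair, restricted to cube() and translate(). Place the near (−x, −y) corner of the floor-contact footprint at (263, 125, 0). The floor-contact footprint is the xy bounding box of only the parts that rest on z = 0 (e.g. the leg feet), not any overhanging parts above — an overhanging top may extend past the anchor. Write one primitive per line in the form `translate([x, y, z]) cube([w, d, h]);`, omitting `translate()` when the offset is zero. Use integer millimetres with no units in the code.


translate([263, 125, 428]) cube([464, 399, 24]);
translate([263, 125, 0]) cube([46, 46, 428]);
translate([681, 125, 0]) cube([46, 46, 428]);
translate([263, 478, 0]) cube([46, 46, 428]);
translate([681, 478, 0]) cube([46, 46, 428]);
translate([263, 502, 452]) cube([464, 22, 391]);
translate([263, 125, 614]) cube([40, 377, 40]);
translate([687, 125, 614]) cube([40, 377, 40]);
translate([263, 125, 452]) cube([40, 40, 162]);
translate([687, 125, 452]) cube([40, 40, 162]);


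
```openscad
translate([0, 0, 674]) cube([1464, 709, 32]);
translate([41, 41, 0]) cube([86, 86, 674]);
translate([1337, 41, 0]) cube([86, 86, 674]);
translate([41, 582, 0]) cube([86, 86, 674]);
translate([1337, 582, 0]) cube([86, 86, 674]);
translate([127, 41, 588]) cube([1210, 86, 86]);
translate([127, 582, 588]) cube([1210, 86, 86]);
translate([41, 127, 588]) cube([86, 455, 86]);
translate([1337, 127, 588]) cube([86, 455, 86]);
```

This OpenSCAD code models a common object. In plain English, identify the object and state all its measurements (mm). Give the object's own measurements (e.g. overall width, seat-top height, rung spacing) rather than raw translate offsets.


A rectangular dining table. The top is 1464×709×32 mm with its upper surface at z = 706 mm. It stands on four 86×86 mm square legs, each inset 41 mm from the nearest pair of top edges, running from the floor to the underside of the top. Four apron rails, 86 mm thick and 86 mm tall, run between adjacent legs with their top edges flush with the underside of the top and their outer faces flush with the legs' outer faces.


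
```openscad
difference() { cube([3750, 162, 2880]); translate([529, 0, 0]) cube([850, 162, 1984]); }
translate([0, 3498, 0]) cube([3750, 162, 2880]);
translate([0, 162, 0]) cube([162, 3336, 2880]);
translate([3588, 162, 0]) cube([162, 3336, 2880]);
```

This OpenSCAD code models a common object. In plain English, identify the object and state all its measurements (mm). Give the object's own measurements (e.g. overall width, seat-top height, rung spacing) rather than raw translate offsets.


A single room: four walls, each 2880 mm tall and 162 mm thick, enclosing an outside footprint 3750×3660 mm (x × y), no floor or roof. The front and back walls (−y and +y sides) run the full x-width; the side walls fit between their inner faces. A door opening 850 mm wide and 1984 mm tall is cut through the front wall from the floor up, its −x edge 529 mm from the wall's −x end.


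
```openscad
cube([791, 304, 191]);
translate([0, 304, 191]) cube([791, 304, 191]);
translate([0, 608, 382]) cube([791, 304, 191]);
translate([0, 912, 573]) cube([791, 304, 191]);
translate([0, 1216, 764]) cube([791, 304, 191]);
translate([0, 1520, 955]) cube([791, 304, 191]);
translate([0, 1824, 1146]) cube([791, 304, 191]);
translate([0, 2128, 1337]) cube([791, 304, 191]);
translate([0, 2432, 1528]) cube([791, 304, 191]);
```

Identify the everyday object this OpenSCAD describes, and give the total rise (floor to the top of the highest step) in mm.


A staircase. The total rise is 1719 mm.

9 identical blocks, each offset up and back from the previous — a staircase. Each step is 191 mm tall and there are 9 of them, so the total rise is 9 × 191 = 1719 mm.


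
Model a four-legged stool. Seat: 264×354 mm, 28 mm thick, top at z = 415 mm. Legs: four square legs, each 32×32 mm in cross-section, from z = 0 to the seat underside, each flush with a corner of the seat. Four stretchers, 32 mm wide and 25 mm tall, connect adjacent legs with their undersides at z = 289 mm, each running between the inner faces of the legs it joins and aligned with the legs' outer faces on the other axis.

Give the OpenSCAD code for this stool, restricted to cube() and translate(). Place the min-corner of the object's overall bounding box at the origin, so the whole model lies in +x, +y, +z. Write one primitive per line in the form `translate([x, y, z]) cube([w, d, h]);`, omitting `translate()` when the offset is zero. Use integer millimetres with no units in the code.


translate([0, 0, 387]) cube([264, 354, 28]);
cube([32, 32, 387]);
translate([232, 0, 0]) cube([32, 32, 387]);
translate([0, 322, 0]) cube([32, 32, 387]);
translate([232, 322, 0]) cube([32, 32, 387]);
translate([32, 0, 289]) cube([200, 32, 25]);
translate([32, 322, 289]) cube([200, 32, 25]);
translate([0, 32, 289]) cube([32, 290, 25]);
translate([232, 32, 289]) cube([32, 290, 25]);


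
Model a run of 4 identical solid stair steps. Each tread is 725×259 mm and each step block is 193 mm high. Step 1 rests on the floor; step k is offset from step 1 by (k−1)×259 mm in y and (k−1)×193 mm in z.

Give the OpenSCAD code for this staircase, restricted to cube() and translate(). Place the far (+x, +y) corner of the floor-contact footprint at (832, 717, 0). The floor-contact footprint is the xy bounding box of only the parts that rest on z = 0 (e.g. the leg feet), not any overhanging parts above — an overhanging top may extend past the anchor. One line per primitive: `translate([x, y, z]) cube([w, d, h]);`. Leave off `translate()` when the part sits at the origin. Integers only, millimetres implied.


translate([107, 458, 0]) cube([725, 259, 193]);
translate([107, 717, 193]) cube([725, 259, 193]);
translate([107, 976, 386]) cube([725, 259, 193]);
translate([107, 1235, 579]) cube([725, 259, 193]);


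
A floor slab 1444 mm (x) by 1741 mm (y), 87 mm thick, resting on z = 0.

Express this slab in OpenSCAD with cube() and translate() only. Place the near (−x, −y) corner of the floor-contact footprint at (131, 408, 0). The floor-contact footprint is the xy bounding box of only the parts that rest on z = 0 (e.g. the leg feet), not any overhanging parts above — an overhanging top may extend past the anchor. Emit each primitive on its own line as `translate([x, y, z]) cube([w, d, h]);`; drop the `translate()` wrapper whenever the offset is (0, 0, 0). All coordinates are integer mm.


translate([131, 408, 0]) cube([1444, 1741, 87]);


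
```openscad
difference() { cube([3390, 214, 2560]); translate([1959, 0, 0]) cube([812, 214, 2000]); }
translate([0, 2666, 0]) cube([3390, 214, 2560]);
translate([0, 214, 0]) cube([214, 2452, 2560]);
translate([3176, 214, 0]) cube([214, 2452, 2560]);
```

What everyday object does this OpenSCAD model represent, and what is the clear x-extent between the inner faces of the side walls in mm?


A single room. The interior width is 2962 mm.

Four walls enclosing a rectangle with a door in the front wall — a room. Outside width 3390 minus two 214 mm walls gives 2962 mm.


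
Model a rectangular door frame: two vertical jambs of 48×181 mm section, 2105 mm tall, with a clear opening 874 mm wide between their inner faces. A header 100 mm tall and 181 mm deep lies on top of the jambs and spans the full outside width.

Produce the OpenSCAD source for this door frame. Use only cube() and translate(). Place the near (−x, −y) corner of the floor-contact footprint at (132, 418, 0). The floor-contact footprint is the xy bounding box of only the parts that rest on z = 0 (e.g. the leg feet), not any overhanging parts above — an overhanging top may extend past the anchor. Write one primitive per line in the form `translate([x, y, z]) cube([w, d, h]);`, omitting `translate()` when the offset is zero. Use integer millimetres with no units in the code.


translate([132, 418, 0]) cube([48, 181, 2105]);
translate([1054, 418, 0]) cube([48, 181, 2105]);
translate([132, 418, 2105]) cube([970, 181, 100]);


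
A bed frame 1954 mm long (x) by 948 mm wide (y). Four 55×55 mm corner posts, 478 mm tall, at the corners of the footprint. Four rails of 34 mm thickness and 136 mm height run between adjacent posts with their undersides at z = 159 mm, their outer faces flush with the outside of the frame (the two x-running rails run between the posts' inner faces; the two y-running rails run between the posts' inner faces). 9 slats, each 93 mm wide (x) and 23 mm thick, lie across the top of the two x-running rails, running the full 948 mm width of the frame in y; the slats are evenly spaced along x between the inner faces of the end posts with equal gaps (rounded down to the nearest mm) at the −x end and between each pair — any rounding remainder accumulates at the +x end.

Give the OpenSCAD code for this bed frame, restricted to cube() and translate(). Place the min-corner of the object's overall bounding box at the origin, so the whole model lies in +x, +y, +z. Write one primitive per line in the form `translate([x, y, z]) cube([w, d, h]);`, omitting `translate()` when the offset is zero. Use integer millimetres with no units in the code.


cube([55, 55, 478]);
translate([0, 893, 0]) cube([55, 55, 478]);
translate([1899, 0, 0]) cube([55, 55, 478]);
translate([1899, 893, 0]) cube([55, 55, 478]);
translate([55, 0, 159]) cube([1844, 34, 136]);
translate([55, 914, 159]) cube([1844, 34, 136]);
translate([0, 55, 159]) cube([34, 838, 136]);
translate([1920, 55, 159]) cube([34, 838, 136]);
translate([155, 0, 295]) cube([93, 948, 23]);
translate([348, 0, 295]) cube([93, 948, 23]);
translate([541, 0, 295]) cube([93, 948, 23]);
translate([734, 0, 295]) cube([93, 948, 23]);
translate([927, 0, 295]) cube([93, 948, 23]);
translate([1120, 0, 295]) cube([93, 948, 23]);
translate([1313, 0, 295]) cube([93, 948, 23]);
translate([1506, 0, 295]) cube([93, 948, 23]);
translate([1699, 0, 295]) cube([93, 948, 23]);


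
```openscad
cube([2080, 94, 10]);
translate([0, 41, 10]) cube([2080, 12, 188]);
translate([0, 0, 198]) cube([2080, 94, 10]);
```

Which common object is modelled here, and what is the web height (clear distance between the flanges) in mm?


An I-beam. The web height is 188 mm.

Two wide flanges with a thin centred web — an I-beam. Overall 208 mm minus two 10 mm flanges gives a web of 208 − 2·10 = 188 mm.


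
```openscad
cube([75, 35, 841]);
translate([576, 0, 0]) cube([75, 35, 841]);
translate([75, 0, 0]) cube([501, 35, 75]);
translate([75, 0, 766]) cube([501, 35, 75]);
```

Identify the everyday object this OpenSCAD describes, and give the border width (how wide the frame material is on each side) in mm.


A picture frame. The border width is 75 mm.

Four thin pieces enclosing a rectangular opening — a picture frame. The two full-height stiles are 841 mm tall; the top rail sits at z = 766 and is 75 mm tall, so the border above the opening is 841 − 766 = 75 mm, matching the stile x-width.


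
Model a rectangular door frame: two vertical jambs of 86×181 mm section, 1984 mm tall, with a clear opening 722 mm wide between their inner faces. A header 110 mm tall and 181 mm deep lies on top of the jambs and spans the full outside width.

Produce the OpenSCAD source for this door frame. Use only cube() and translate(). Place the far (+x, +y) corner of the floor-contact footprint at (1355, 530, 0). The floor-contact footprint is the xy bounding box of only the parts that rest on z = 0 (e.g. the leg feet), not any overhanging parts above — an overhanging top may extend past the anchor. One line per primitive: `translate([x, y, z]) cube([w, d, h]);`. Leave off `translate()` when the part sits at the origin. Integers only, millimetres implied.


translate([461, 349, 0]) cube([86, 181, 1984]);
translate([1269, 349, 0]) cube([86, 181, 1984]);
translate([461, 349, 1984]) cube([894, 181, 110]);


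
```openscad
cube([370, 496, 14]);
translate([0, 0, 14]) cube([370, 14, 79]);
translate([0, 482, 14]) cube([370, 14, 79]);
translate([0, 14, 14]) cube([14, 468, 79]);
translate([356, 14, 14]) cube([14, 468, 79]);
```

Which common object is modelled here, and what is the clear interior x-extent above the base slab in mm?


An open box. The internal width is 342 mm.

A 370×496 base slab with four walls standing on it — an open box. The base is 370 mm wide and the walls are 14 mm thick, so the internal width is 370 − 2 × 14 = 342 mm.


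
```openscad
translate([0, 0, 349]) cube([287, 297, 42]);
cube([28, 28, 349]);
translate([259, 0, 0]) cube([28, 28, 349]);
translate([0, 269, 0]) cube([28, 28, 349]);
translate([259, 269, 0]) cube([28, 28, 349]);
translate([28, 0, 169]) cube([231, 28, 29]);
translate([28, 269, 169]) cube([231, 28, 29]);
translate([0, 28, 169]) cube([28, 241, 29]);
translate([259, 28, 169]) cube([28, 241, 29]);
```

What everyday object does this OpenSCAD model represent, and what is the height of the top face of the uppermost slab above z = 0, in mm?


A stool. The seat height is 391 mm.

A 287×297×42 slab at z = 349 on four corner posts — a stool. The seat top is 349 + 42 = 391 mm.


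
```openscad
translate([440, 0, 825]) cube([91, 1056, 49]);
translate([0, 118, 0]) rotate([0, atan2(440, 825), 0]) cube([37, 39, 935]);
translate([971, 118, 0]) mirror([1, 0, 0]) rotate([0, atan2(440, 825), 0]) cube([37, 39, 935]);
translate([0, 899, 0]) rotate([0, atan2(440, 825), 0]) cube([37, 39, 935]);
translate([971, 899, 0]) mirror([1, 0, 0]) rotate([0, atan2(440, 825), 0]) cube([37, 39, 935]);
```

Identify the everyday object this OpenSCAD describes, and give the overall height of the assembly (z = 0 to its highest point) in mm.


A sawhorse. The overall height is 874 mm.

A beam across two mirrored pairs of raked legs — a sawhorse. The beam's underside is at z = 825 (matching the legs' vertical rise in atan2(440, 825)) and the beam is 49 mm tall, so its top is at 825 + 49 = 874 mm. The raked legs top out at the beam's underside, so that is the highest point.


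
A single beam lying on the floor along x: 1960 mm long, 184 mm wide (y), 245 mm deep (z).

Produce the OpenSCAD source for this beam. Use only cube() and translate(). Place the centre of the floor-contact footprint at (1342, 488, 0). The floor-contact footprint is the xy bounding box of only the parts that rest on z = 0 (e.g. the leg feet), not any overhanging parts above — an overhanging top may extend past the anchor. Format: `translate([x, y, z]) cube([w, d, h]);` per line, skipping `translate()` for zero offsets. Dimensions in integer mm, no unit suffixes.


translate([362, 396, 0]) cube([1960, 184, 245]);


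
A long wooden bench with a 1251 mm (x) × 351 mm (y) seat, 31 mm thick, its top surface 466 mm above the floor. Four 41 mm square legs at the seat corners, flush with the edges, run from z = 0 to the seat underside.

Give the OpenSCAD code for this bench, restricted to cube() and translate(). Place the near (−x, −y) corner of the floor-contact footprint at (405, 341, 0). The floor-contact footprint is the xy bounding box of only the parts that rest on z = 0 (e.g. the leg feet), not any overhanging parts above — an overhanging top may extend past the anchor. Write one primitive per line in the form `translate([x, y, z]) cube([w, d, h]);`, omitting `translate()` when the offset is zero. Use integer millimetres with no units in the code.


// leg_h = 466 − 31 = 435
translate([405, 341, 435]) cube([1251, 351, 31]);
translate([405, 341, 0]) cube([41, 41, 435]);
translate([405, 651, 0]) cube([41, 41, 435]);
translate([1615, 341, 0]) cube([41, 41, 435]);
translate([1615, 651, 0]) cube([41, 41, 435]);


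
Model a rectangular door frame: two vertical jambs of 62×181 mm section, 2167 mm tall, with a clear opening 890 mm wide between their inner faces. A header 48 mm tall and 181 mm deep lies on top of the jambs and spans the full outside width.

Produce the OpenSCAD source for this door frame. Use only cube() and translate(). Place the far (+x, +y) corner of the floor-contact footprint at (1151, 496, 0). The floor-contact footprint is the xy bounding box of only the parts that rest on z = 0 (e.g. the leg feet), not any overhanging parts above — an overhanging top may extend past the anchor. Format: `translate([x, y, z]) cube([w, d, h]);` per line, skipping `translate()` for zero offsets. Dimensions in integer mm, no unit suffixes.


translate([137, 315, 0]) cube([62, 181, 2167]);
translate([1089, 315, 0]) cube([62, 181, 2167]);
translate([137, 315, 2167]) cube([1014, 181, 48]);


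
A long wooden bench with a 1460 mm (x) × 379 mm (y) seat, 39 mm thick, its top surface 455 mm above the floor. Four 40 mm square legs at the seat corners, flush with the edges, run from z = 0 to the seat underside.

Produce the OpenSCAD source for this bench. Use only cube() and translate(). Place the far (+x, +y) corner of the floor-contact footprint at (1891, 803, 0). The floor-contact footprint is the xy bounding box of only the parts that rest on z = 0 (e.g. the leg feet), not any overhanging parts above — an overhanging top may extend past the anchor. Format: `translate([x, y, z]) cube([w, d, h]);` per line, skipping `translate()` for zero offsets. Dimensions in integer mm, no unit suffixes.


translate([431, 424, 416]) cube([1460, 379, 39]);
translate([431, 424, 0]) cube([40, 40, 416]);
translate([431, 763, 0]) cube([40, 40, 416]);
translate([1851, 424, 0]) cube([40, 40, 416]);
translate([1851, 763, 0]) cube([40, 40, 416]);


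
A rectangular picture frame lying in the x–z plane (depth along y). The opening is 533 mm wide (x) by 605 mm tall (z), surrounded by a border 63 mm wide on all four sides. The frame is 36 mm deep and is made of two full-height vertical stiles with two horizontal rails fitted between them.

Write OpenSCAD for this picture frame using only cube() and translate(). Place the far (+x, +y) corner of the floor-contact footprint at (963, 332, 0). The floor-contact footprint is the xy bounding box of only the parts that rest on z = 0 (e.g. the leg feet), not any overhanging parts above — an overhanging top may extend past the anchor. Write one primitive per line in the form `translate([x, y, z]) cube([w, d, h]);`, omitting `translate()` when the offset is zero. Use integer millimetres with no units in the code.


translate([304, 296, 0]) cube([63, 36, 731]);
translate([900, 296, 0]) cube([63, 36, 731]);
translate([367, 296, 0]) cube([533, 36, 63]);
translate([367, 296, 668]) cube([533, 36, 63]);


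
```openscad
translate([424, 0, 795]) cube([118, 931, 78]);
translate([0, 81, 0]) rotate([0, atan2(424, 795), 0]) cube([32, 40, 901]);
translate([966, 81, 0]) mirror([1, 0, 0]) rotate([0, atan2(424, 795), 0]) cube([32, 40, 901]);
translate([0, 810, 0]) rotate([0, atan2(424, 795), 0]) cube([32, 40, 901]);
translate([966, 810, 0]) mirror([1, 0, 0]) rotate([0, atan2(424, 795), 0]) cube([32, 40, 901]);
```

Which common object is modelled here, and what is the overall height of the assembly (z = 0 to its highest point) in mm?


A sawhorse. The overall height is 873 mm.

A beam across two mirrored pairs of raked legs — a sawhorse. The beam's underside is at z = 795 (matching the legs' vertical rise in atan2(424, 795)) and the beam is 78 mm tall, so its top is at 795 + 78 = 873 mm. The raked legs top out at the beam's underside, so that is the highest point.


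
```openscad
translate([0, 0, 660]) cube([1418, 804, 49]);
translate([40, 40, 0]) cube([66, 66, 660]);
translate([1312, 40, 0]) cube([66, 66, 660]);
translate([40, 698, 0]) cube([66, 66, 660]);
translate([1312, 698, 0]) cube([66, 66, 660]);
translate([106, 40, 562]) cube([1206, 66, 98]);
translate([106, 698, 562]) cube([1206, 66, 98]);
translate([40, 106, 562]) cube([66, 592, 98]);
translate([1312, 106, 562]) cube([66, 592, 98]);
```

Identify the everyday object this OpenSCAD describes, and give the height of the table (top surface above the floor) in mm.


A table. The table height is 709 mm.

A 1418×804×49 slab sits at z = 660 on four 66 mm square posts — a table. The top surface is at 660 + 49 = 709 mm.


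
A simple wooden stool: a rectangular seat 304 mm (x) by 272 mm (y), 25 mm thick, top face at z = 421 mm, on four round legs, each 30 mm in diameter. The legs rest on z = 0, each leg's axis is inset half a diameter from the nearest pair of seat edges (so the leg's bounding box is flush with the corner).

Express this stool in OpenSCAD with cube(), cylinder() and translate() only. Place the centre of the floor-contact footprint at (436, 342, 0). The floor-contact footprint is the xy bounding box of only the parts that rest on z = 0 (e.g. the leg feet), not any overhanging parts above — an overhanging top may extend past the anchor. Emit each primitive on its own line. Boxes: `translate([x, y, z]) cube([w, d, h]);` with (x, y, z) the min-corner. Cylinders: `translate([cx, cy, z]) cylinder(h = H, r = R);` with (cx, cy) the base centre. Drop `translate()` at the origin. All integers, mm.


translate([284, 206, 396]) cube([304, 272, 25]);
translate([299, 221, 0]) cylinder(h = 396, r = 15);
translate([573, 221, 0]) cylinder(h = 396, r = 15);
translate([299, 463, 0]) cylinder(h = 396, r = 15);
translate([573, 463, 0]) cylinder(h = 396, r = 15);


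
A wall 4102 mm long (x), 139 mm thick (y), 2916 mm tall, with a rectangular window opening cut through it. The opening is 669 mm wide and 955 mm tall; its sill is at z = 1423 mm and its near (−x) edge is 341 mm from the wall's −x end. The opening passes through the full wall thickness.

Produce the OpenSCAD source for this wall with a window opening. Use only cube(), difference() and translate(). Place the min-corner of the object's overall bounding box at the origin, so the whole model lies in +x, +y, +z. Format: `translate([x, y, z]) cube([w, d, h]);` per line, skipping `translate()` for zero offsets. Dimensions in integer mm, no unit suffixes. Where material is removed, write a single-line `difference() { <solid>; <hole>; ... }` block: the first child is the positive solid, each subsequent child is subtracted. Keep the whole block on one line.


difference() { cube([4102, 139, 2916]); translate([341, 0, 1423]) cube([669, 139, 955]); }


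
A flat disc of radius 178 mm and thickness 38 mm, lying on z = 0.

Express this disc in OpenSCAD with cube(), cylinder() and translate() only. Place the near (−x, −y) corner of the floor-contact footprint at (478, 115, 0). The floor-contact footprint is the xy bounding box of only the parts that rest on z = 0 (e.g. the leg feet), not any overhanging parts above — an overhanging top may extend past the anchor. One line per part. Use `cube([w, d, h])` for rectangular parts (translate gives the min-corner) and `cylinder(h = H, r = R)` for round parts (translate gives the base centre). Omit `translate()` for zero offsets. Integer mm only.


translate([656, 293, 0]) cylinder(h = 38, r = 178);


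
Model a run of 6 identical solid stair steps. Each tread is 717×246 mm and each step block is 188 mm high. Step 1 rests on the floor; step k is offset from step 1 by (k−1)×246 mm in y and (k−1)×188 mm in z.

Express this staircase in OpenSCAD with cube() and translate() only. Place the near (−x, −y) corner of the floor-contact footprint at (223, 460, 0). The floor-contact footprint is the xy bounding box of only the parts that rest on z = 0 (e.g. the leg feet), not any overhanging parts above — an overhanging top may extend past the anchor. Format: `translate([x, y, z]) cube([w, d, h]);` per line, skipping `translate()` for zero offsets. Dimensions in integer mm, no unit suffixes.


translate([223, 460, 0]) cube([717, 246, 188]);
translate([223, 706, 188]) cube([717, 246, 188]);
translate([223, 952, 376]) cube([717, 246, 188]);
translate([223, 1198, 564]) cube([717, 246, 188]);
translate([223, 1444, 752]) cube([717, 246, 188]);
translate([223, 1690, 940]) cube([717, 246, 188]);


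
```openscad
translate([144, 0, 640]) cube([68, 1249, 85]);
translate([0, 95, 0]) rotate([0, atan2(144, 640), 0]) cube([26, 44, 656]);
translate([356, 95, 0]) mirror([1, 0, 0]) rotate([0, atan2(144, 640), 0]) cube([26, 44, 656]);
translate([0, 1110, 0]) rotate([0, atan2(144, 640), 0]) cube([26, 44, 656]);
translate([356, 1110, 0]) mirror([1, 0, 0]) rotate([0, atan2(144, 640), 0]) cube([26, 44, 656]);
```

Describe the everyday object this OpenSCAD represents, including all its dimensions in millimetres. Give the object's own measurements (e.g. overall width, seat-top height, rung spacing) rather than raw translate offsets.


A sawhorse. A 68×1249×85 mm beam (x, y, z) sits on two A-frame leg pairs. Each pair is two raked legs of 26×44 mm section (44 mm along y) splaying symmetrically in x. Each leg rises 640 mm vertically over 144 mm of horizontal reach and is 656 mm long along its own axis. Every leg's outer bottom edge rests on the floor and its outer top edge meets a bottom edge of the beam — the left legs (tilting toward +x) meet the beam's −x bottom edge, the right legs (their mirror images, tilting toward −x) meet its +x bottom edge — so the leg tops tuck under the beam, the beam's underside is 640 mm above the floor, and the feet are 356 mm apart outside-to-outside with the beam centred between them. The two leg pairs are set in 95 mm from either end of the beam.


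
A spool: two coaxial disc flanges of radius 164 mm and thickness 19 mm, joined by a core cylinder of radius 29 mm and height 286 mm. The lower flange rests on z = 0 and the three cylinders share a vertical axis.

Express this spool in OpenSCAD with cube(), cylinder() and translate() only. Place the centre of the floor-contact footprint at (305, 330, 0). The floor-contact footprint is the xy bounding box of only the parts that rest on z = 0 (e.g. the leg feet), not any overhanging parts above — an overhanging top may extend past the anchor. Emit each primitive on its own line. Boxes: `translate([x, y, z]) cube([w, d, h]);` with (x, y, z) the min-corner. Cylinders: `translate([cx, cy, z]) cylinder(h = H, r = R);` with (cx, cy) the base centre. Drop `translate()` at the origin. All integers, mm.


translate([305, 330, 0]) cylinder(h = 19, r = 164);
translate([305, 330, 19]) cylinder(h = 286, r = 29);
translate([305, 330, 305]) cylinder(h = 19, r = 164);


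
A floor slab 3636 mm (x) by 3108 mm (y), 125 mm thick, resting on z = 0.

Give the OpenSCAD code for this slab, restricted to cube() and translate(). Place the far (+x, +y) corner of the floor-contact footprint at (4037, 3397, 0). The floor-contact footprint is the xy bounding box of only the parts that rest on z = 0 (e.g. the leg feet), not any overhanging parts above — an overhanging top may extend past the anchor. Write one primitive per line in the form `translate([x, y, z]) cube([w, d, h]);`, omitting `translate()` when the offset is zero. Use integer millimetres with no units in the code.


translate([401, 289, 0]) cube([3636, 3108, 125]);


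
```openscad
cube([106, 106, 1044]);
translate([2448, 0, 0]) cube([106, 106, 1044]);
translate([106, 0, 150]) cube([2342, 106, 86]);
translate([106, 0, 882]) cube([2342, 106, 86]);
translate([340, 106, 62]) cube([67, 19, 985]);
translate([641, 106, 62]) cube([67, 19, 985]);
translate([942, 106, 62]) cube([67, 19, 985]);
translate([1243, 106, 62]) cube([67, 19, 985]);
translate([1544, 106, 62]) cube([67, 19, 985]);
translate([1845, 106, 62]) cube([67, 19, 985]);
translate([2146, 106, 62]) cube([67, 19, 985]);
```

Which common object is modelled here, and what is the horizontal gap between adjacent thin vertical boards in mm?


A fence section. The picket gap is 234 mm.

Two posts, two rails, 7 pickets — a fence section. Span 2342 mm holds 7 pickets of 67 mm with 8 equal gaps: ⌊(2342 − 7·67) / 8⌋ = 234 mm.


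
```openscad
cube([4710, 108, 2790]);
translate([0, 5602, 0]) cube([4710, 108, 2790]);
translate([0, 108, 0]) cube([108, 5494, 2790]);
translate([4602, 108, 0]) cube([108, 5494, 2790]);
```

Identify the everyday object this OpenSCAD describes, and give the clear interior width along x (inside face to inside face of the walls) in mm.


A house (or room) frame. The interior width is 4494 mm.

Four 2790 mm walls enclosing a rectangle with no floor or roof — a room or house frame. Outside width is 4710 mm and wall thickness is 108 mm, so the interior width is 4710 − 2 × 108 = 4494 mm.


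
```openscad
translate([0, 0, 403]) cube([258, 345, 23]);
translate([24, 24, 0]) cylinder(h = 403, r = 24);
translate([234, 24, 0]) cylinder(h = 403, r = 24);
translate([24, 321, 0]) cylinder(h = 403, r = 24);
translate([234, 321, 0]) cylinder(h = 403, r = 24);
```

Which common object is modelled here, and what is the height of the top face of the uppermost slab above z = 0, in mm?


A stool. The seat height is 426 mm.

A 258×345×23 slab at z = 403 on four corner cylinders — a stool. The seat top is 403 + 23 = 426 mm.


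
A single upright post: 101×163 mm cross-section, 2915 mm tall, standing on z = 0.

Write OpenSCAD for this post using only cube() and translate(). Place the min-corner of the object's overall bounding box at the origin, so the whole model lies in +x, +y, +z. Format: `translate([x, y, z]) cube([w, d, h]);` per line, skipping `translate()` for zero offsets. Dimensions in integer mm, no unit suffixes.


cube([101, 163, 2915]);


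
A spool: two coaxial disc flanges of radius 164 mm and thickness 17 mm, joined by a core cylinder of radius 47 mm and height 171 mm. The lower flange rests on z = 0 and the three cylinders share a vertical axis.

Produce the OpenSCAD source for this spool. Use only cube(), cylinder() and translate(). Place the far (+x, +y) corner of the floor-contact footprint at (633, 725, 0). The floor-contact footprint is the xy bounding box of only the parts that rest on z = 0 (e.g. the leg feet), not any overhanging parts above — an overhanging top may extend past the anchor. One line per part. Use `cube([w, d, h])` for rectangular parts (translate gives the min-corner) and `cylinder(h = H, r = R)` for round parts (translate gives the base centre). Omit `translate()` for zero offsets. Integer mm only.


translate([469, 561, 0]) cylinder(h = 17, r = 164);
translate([469, 561, 17]) cylinder(h = 171, r = 47);
translate([469, 561, 188]) cylinder(h = 17, r = 164);


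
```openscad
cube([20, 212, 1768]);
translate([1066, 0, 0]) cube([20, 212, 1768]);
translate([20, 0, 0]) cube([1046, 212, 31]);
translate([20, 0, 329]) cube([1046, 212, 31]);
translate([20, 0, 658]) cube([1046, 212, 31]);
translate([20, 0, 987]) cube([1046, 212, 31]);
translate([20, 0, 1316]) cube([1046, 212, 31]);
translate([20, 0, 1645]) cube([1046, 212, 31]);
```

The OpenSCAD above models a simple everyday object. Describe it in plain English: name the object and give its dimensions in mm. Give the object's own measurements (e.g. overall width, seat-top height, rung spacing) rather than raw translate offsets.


An open bookshelf. Two side panels, each 20 mm thick, 212 mm deep and 1768 mm tall, stand 1086 mm apart (outside-to-outside). Between them sit 6 shelves, each 31 mm thick and 212 mm deep, spanning the full gap between the sides. The bottom shelf rests on the floor (its underside at z = 0) and the clear gap between one shelf's top and the next shelf's underside is 298 mm.


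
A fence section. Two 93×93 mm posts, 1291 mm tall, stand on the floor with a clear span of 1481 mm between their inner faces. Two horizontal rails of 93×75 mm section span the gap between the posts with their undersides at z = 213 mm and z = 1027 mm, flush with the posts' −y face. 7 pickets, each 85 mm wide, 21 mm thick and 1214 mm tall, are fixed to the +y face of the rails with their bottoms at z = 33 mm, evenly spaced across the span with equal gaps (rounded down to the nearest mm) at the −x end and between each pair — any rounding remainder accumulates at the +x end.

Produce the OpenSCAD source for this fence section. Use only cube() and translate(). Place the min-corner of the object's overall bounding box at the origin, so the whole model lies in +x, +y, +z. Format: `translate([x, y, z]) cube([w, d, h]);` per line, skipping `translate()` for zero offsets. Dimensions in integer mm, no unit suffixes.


cube([93, 93, 1291]);
translate([1574, 0, 0]) cube([93, 93, 1291]);
translate([93, 0, 213]) cube([1481, 93, 75]);
translate([93, 0, 1027]) cube([1481, 93, 75]);
translate([203, 93, 33]) cube([85, 21, 1214]);
translate([398, 93, 33]) cube([85, 21, 1214]);
translate([593, 93, 33]) cube([85, 21, 1214]);
translate([788, 93, 33]) cube([85, 21, 1214]);
translate([983, 93, 33]) cube([85, 21, 1214]);
translate([1178, 93, 33]) cube([85, 21, 1214]);
translate([1373, 93, 33]) cube([85, 21, 1214]);


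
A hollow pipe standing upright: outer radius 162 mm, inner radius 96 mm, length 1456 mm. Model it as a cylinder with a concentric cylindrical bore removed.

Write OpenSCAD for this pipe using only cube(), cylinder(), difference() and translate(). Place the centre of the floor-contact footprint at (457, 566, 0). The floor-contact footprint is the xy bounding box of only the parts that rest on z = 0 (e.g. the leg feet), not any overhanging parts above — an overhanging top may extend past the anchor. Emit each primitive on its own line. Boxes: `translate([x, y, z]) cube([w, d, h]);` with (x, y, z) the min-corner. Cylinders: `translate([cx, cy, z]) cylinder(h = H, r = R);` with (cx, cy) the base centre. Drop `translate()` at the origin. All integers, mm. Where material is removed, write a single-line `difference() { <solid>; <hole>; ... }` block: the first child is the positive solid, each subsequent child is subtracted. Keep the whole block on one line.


difference() { translate([457, 566, 0]) cylinder(h = 1456, r = 162); translate([457, 566, 0]) cylinder(h = 1456, r = 96); }


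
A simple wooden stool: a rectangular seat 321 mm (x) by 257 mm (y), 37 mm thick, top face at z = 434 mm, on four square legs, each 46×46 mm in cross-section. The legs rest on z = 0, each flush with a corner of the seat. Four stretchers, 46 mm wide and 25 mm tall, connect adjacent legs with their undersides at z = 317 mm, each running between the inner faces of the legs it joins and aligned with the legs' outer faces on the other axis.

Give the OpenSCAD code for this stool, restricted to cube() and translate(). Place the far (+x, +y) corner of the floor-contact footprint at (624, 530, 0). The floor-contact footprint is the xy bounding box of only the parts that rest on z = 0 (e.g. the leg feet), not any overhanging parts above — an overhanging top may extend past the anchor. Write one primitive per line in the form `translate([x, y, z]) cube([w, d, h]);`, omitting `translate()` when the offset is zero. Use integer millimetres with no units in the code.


translate([303, 273, 397]) cube([321, 257, 37]);
translate([303, 273, 0]) cube([46, 46, 397]);
translate([578, 273, 0]) cube([46, 46, 397]);
translate([303, 484, 0]) cube([46, 46, 397]);
translate([578, 484, 0]) cube([46, 46, 397]);
translate([349, 273, 317]) cube([229, 46, 25]);
translate([349, 484, 317]) cube([229, 46, 25]);
translate([303, 319, 317]) cube([46, 165, 25]);
translate([578, 319, 317]) cube([46, 165, 25]);


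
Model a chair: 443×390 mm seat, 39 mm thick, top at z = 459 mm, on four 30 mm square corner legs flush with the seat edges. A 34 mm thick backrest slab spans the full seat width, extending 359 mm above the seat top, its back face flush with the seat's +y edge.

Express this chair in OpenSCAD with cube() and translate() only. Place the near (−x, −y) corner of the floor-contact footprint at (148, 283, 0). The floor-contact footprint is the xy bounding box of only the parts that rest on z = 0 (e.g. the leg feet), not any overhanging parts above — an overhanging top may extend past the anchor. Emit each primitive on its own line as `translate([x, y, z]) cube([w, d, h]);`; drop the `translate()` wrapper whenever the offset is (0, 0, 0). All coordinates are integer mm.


translate([148, 283, 420]) cube([443, 390, 39]);
translate([148, 283, 0]) cube([30, 30, 420]);
translate([561, 283, 0]) cube([30, 30, 420]);
translate([148, 643, 0]) cube([30, 30, 420]);
translate([561, 643, 0]) cube([30, 30, 420]);
translate([148, 639, 459]) cube([443, 34, 359]);
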